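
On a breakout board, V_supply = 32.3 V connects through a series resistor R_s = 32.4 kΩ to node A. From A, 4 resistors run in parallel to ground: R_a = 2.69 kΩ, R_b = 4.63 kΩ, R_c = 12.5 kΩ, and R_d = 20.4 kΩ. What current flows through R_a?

Parallel bank: R_p = 1/(1/2.69 + 1/4.63 + 1/12.5 + 1/20.4) = 1.395 kΩ.
V_A = 32.3 × 1.395/33.80 = 1.333 V.
Branch current I = V_A/R_a = 1.333/2.69 = 0.4957 mA.

I ≈ 0.496 mA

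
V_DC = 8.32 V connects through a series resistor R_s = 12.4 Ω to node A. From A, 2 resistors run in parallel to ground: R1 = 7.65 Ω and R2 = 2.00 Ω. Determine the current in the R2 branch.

Parallel bank: R_p = 1/(1/7.65 + 1/2.00) = 1.585 Ω.
V_A = 8.32 × 1.585/13.99 = 0.9432 V.
Branch current I = V_A/R2 = 0.9432/2.00 = 0.4716 A.

I ≈ 0.472 A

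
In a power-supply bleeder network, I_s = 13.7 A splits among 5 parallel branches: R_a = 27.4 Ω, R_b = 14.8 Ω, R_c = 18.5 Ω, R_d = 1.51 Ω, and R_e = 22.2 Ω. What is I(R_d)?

ΣG = 1/27.4 + 1/14.8 + 1/18.5 + 1/1.51 + 1/22.2 = 0.8654.
By the current-divider rule, I = I_s · G_k/ΣG = 13.7 × 0.7652 = 10.48 A.

I ≈ 10.5 A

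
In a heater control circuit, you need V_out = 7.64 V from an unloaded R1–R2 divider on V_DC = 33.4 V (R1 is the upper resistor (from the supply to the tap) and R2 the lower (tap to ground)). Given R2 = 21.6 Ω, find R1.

R1 ≈ 72.8 Ω

Required fraction k = V_out/V_DC = 0.2287.
Rearranging, R1 = R2·(1−k)/k = 21.6 × 3.372 = 72.83 Ω.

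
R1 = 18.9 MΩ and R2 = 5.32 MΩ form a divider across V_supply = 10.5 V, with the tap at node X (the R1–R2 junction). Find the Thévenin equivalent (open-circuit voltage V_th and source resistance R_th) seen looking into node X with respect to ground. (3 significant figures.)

V_th ≈ 2.31 V, R_th ≈ 4.15 MΩ

Open-circuit (no load on X): V_th = V_supply · R2/(R1 + R2) = 10.5 × 5.32/(18.90 + 5.32) = 2.306 V.
With V_supply suppressed (replaced by a short), R_th = R1 ‖ R2 = (18.90 × 5.32)/(18.90 + 5.32) = 4.151 MΩ.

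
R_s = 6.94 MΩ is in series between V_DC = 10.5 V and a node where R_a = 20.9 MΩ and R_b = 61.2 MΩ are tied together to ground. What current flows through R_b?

Equivalent of the parallel group: R_p = 15.58 MΩ.
V_A = 10.5 × 15.58/22.52 = 7.264 V.
I(R_b) = V_A / R_b = 7.264/61.2 = 0.1187 µA.

I ≈ 0.119 µA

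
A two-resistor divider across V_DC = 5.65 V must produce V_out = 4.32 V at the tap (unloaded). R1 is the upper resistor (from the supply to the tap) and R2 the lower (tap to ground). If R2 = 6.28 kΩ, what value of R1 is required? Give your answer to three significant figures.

R1 ≈ 1.93 kΩ

Required fraction k = V_out/V_DC = 0.7646.
So R1 = R2 · (V_DC/V_out − 1) = 6.28 × (5.65/4.32 − 1) = 6.28 × 0.3079 = 1.933 kΩ.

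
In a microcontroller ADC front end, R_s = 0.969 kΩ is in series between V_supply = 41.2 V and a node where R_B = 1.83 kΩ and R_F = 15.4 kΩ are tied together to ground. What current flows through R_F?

Parallel bank: R_p = 1/(1/1.83 + 1/15.4) = 1.636 kΩ.
V_A = 41.2 × 1.636/2.605 = 25.87 V.
I(R_F) = V_A / R_F = 25.87/15.4 = 1.680 mA.

I ≈ 1.68 mA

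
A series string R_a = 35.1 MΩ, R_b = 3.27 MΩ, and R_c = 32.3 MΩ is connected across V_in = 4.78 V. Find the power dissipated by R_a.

Series current I = V_in/ΣR = 4.78/70.67 = 0.06764 µA.
P(R_a) = I²·R_a = (0.06764)² × 35.1 = 0.1606 µW.

P ≈ 0.161 µW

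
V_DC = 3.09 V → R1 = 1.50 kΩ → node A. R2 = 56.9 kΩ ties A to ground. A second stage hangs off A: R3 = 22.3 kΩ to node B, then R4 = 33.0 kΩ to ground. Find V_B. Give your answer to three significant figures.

The second stage (R3 + R4 = 55.30 kΩ) loads node A in parallel with R2.
R2 ‖ (R3+R4) = 28.04 kΩ.
First divider: V_A = V_DC · 28.04/(1.50 + 28.04) = 2.933 V.
Then the unloaded second divider: V_B = V_A × R4/(R3+R4) = 2.933 × 0.5967 = 1.750 V.

V_B ≈ 1.75 V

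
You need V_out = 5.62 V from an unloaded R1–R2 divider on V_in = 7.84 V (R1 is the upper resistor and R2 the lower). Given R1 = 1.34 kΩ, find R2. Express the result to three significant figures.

R2 ≈ 3.39 kΩ

Required fraction k = V_out/V_in = 0.7168.
Rearranging, R2 = R1·k/(1−k) = 1.34 × 2.532 = 3.392 kΩ.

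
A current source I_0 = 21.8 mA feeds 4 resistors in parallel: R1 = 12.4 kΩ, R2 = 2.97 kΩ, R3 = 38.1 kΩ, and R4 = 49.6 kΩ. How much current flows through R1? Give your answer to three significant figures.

Total conductance ΣG = 1/12.4 + 1/2.97 + 1/38.1 + 1/49.6 = 0.4638 (units of 1/kΩ).
By the current-divider rule, I = I_0 · G_k/ΣG = 21.8 × 0.1739 = 3.791 mA.

I ≈ 3.79 mA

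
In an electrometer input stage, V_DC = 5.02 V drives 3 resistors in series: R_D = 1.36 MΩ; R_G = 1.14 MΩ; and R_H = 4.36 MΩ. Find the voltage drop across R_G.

ΣR = 1.36 + 1.14 + 4.36 = 6.860 MΩ.
Voltage divider: V = V_DC · (1.140 / 6.860) = 5.02 × 0.1662 = 0.8342 V.

V ≈ 0.834 V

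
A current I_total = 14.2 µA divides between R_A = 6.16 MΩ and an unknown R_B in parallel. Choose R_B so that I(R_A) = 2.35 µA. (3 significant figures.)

The fraction through R_A equals R_B/(R_A+R_B).
With f = 0.1655, R_B = R_A · f/(1−f) = 6.16 × 0.1983 = 1.222 MΩ.

R_B ≈ 1.22 MΩ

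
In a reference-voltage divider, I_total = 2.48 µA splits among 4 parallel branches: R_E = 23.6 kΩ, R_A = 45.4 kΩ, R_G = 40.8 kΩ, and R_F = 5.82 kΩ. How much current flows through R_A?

I ≈ 0.210 µA

Total conductance ΣG = 1/23.6 + 1/45.4 + 1/40.8 + 1/5.82 = 0.2607 (units of 1/kΩ).
Current divider: I(R_A) = I_total · G_k/ΣG = 2.48 × (0.02203/0.2607) = 2.48 × 0.08448 = 0.2095 µA.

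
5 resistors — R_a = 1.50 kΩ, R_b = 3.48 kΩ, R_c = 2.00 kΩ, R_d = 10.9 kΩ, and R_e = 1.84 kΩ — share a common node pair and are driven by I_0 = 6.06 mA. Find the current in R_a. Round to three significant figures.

Total conductance ΣG = 1/1.50 + 1/3.48 + 1/2.00 + 1/10.9 + 1/1.84 = 2.089 (units of 1/kΩ).
Current divider: I(R_a) = I_0 · G_k/ΣG = 6.06 × (0.6667/2.089) = 6.06 × 0.3191 = 1.934 mA.

I ≈ 1.93 mA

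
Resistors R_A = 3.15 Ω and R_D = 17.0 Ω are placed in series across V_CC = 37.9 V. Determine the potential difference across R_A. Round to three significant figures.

Series total: ΣR = 3.15 + 17.0 = 20.15 Ω.
V = V_CC · R/ΣR = 37.9 × 0.1563 = 5.925 V.

V ≈ 5.92 V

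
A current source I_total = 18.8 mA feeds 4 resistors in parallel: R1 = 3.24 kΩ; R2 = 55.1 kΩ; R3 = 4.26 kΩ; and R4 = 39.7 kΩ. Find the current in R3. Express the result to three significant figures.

ΣG = 1/3.24 + 1/55.1 + 1/4.26 + 1/39.7 = 0.5867.
Current divider: I(R3) = I_total · G_k/ΣG = 18.8 × (0.2347/0.5867) = 18.8 × 0.4001 = 7.522 mA.

I ≈ 7.52 mA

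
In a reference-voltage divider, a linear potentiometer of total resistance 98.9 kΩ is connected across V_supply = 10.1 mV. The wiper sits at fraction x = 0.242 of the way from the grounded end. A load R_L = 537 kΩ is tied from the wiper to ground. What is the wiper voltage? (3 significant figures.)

The pot divides into 74.97 kΩ above the wiper and 23.93 kΩ below.
R_L loads the lower segment: effective lower R = 22.91 kΩ.
V_out = 10.1 × 22.91/(74.97 + 22.91) = 2.364 mV.

V_out ≈ 2.36 mV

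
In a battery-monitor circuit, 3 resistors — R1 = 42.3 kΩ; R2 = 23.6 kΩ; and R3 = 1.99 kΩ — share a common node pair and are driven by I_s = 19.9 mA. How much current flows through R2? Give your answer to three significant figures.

I ≈ 1.48 mA

Conductances: ΣG = 1/42.3 + 1/23.6 + 1/1.99 = 0.5685 (1/kΩ).
By the current-divider rule, I = I_s · G_k/ΣG = 19.9 × 0.07453 = 1.483 mA.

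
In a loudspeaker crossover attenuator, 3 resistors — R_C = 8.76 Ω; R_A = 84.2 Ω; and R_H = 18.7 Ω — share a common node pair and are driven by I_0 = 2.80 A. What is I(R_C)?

I ≈ 1.78 A

Total conductance ΣG = 1/8.76 + 1/84.2 + 1/18.7 = 0.1795 (units of 1/Ω).
Current divider: I(R_C) = I_0 · G_k/ΣG = 2.80 × (0.1142/0.1795) = 2.80 × 0.6359 = 1.781 A.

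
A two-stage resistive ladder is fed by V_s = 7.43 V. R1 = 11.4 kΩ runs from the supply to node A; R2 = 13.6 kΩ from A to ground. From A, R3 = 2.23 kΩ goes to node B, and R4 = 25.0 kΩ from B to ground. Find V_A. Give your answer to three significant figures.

The second stage (R3 + R4 = 27.23 kΩ) loads node A in parallel with R2.
R2 ‖ (R3+R4) = 9.070 kΩ.
So V_A = 7.43 × 0.4431 = 3.292 V.

V_A ≈ 3.29 V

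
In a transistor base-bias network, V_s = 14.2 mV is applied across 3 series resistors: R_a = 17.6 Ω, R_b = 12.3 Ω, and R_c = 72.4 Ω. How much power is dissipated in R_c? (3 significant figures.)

ΣR = 102.3 Ω → I = 14.2/102.3 = 0.1388 mA.
P(R_c) = I²·R_c = (0.1388)² × 72.4 = 1.395 µW.

P ≈ 1.39 µW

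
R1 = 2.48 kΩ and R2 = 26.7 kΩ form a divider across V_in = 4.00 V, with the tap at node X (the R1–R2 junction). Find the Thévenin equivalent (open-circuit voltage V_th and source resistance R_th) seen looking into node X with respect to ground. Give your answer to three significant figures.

V_th is the unloaded tap voltage: V_in · R2/(R1+R2) = 4.00 × 0.9150 = 3.660 V.
With V_in suppressed (replaced by a short), R_th = R1 ‖ R2 = (2.480 × 26.7)/(2.480 + 26.7) = 2.269 kΩ.

V_th ≈ 3.66 V, R_th ≈ 2.27 kΩ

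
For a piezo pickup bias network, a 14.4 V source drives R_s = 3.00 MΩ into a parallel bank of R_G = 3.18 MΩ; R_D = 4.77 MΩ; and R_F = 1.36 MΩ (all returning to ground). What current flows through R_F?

I ≈ 2.22 µA

Parallel bank: R_p = 1/(1/3.18 + 1/4.77 + 1/1.36) = 0.7940 MΩ.
V_A = 14.4 × 0.7940/3.794 = 3.014 V.
I(R_F) = V_A / R_F = 3.014/1.36 = 2.216 µA.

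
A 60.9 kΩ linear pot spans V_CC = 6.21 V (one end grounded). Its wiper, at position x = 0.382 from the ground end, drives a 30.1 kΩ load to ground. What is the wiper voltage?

Split the track: R_lower = x·R_p = 23.26 kΩ, R_upper = (1−x)·R_p = 37.64 kΩ.
R_L loads the lower segment: effective lower R = 13.12 kΩ.
V_out = 6.21 × 13.12/(37.64 + 13.12) = 1.605 V.
(Unloaded: V_out = x·V_CC = 2.37 V.)

V_out ≈ 1.61 V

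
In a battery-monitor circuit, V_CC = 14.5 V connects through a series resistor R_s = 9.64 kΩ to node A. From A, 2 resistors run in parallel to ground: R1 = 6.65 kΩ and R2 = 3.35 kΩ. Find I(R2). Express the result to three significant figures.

Equivalent of the parallel group: R_p = 2.228 kΩ.
V_A by voltage divider: V_A = 14.5 × 2.228/(9.64 + 2.228) = 2.722 V.
I(R2) = V_A / R2 = 2.722/3.35 = 0.8125 mA.

I ≈ 0.812 mA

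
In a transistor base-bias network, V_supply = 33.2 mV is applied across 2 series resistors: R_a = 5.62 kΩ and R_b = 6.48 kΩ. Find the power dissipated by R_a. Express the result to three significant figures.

ΣR = 12.10 kΩ → I = 33.2/12.10 = 2.744 µA.
P(R_a) = I²·R_a = (2.744)² × 5.62 = 42.31 nW.

P ≈ 42.3 nW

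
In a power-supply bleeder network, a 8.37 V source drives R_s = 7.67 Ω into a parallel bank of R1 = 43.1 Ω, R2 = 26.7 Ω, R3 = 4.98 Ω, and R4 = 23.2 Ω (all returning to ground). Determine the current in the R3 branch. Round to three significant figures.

I ≈ 0.504 A

Combine the parallel branches: R_p = (1/43.1 + 1/26.7 + 1/4.98 + 1/23.2)⁻¹ = 3.283 Ω.
V_A = 8.37 × 3.283/10.95 = 2.509 V.
Branch current I = V_A/R3 = 2.509/4.98 = 0.5038 A.
(Check via current divider: I_total = 0.7641 A; share G_k/ΣG = 0.6593 → same result.)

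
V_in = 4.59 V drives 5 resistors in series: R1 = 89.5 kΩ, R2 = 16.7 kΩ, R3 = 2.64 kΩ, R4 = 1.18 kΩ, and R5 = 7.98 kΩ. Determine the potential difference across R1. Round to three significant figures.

V ≈ 3.48 V

Series total: ΣR = 89.5 + 16.7 + 2.64 + 1.18 + 7.98 = 118.0 kΩ.
Voltage divider: V = V_in · (89.50 / 118.0) = 4.59 × 0.7585 = 3.481 V.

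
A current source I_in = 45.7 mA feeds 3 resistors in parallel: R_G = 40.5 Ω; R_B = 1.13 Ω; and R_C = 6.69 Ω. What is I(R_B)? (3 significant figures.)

Total conductance ΣG = 1/40.5 + 1/1.13 + 1/6.69 = 1.059 (units of 1/Ω).
Current divider: I(R_B) = I_in · G_k/ΣG = 45.7 × (0.8850/1.059) = 45.7 × 0.8356 = 38.18 mA.

I ≈ 38.2 mA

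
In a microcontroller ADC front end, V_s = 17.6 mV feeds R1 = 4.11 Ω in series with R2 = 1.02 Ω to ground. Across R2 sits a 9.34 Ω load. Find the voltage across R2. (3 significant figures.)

First combine the lower leg with the load: R2 ‖ R_L = 0.9196 Ω.
Then V_out = V_s · R2'/(R1 + R2') = 17.6 × 0.9196/5.030 = 3.218 mV.
(Unloaded it would be 3.50 mV; the load pulls it down.)

V_out ≈ 3.22 mV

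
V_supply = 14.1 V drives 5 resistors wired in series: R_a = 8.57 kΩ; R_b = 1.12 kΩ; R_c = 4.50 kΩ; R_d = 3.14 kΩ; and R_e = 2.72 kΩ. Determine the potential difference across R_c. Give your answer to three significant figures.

V ≈ 3.16 V

Series total: ΣR = 8.57 + 1.12 + 4.50 + 3.14 + 2.72 = 20.05 kΩ.
V = V_supply · R/ΣR = 14.1 × 0.2244 = 3.165 V.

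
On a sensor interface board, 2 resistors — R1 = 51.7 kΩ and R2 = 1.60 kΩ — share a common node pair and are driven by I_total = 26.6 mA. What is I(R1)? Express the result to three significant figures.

I ≈ 0.798 mA

With just two branches, the current splits inversely with resistance.
So I = 26.6 × 1.60/53.30 = 0.7985 mA.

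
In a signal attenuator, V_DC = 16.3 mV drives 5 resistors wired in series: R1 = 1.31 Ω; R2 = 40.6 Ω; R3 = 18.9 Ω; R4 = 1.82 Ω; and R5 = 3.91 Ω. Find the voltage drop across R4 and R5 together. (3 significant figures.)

Total series resistance ΣR = 1.31 + 40.6 + 18.9 + 1.82 + 3.91 = 66.54 Ω.
R_{R4..R5} = 1.82 + 3.91 = 5.730 Ω.
Voltage divider: V = V_DC · (5.730 / 66.54) = 16.3 × 0.08611 = 1.404 mV.

V ≈ 1.40 mV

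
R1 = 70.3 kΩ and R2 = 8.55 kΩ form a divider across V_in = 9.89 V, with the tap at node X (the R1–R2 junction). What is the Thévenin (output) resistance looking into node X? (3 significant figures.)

With V_in suppressed (replaced by a short), R_th = R1 ‖ R2 = (70.30 × 8.55)/(70.30 + 8.55) = 7.623 kΩ.

R_th ≈ 7.62 kΩ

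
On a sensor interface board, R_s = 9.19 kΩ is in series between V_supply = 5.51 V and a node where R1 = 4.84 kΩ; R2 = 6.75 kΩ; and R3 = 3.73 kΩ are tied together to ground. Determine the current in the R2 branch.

I ≈ 0.121 mA

Combine the parallel branches: R_p = (1/4.84 + 1/6.75 + 1/3.73)⁻¹ = 1.606 kΩ.
V_A by voltage divider: V_A = 5.51 × 1.606/(9.19 + 1.606) = 0.8194 V.
I(R2) = V_A / R2 = 0.8194/6.75 = 0.1214 mA.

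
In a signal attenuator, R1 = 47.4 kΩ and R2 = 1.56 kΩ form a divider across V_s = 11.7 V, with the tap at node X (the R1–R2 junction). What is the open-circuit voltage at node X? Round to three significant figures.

V_th ≈ 0.373 V

With X open, the divider is unloaded: V_th = 11.7 × 1.56/48.96 = 0.3728 V.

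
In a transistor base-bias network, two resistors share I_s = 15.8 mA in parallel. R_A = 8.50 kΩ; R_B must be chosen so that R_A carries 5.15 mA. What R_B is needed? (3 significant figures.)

R_B ≈ 4.11 kΩ

The fraction through R_A equals R_B/(R_A+R_B).
5.15/15.8 = R_B/(R_A + R_B) → R_B = R_A · (0.3259)/(1 − 0.3259) = 8.50 × 0.4836 = 4.110 kΩ.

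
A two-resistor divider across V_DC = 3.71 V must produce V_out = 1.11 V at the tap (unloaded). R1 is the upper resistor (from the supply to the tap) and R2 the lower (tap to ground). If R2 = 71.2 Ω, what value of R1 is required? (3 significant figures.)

R1 ≈ 167 Ω

V_out/V_DC = R2/(R1+R2) = 0.2992.
Rearranging, R1 = R2·(1−k)/k = 71.2 × 2.342 = 166.8 Ω.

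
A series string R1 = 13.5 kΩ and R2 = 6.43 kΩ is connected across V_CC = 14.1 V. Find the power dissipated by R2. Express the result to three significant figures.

P ≈ 3.22 mW

ΣR = 19.93 kΩ → I = 14.1/19.93 = 0.7075 mA.
P(R2) = I²·R2 = (0.7075)² × 6.43 = 3.218 mW.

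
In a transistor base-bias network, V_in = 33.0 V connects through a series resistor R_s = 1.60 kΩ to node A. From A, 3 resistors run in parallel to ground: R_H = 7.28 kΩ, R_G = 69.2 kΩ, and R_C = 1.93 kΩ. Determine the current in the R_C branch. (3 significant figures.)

I ≈ 8.25 mA

Equivalent of the parallel group: R_p = 1.493 kΩ.
V_A = 33.0 × 1.493/3.093 = 15.93 V.
I(R_C) = V_A / R_C = 15.93/1.93 = 8.252 mA.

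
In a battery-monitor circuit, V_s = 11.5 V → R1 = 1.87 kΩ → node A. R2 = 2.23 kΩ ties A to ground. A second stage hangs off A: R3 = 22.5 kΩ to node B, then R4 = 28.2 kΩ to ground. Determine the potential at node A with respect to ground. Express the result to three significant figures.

V_A ≈ 6.13 V

Node A sees R2 in parallel with the series input of stage 2, R3 + R4 = 50.70 kΩ.
Effective lower resistance at A: R2 ‖ 50.70 = 2.136 kΩ.
So V_A = 11.5 × 0.5332 = 6.132 V.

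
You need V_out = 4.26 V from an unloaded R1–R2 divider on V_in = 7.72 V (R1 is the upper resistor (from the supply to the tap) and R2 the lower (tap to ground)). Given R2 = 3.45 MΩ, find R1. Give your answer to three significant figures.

Required fraction k = V_out/V_in = 0.5518.
R1 = R2·(1/k − 1) = 3.45 × 0.8122 = 2.802 MΩ.

R1 ≈ 2.80 MΩ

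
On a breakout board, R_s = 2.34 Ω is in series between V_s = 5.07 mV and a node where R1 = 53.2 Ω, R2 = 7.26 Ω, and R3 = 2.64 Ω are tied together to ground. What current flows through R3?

Equivalent of the parallel group: R_p = 1.868 Ω.
Node voltage V_A = V_s · R_p/(R_s + R_p) = 5.07 × 0.4439 = 2.251 mV.
Branch current I = V_A/R3 = 2.251/2.64 = 0.8525 mA.

I ≈ 0.853 mA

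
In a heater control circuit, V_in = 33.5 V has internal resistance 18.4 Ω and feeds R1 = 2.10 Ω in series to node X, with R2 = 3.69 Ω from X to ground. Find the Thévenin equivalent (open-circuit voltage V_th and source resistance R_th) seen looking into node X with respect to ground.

R1' = 18.4 + 2.10 = 20.50 Ω (source resistance + R1).
Open-circuit (no load on X): V_th = V_in · R2/(R1' + R2) = 33.5 × 3.69/(20.50 + 3.69) = 5.110 V.
Looking into X with the source shorted: R_th = R1'·R2/(R1'+R2) = 20.50 × 3.69/24.19 = 3.127 Ω.

V_th ≈ 5.11 V, R_th ≈ 3.13 Ω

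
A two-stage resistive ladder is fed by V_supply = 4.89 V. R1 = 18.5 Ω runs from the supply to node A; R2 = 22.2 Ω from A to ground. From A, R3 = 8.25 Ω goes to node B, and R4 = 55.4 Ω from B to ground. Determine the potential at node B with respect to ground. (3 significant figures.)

Looking into the second stage from A: R3 + R4 = 63.65 Ω appears in parallel with R2.
R2 ‖ (R3+R4) = 16.46 Ω.
So V_A = 4.89 × 0.4708 = 2.302 V.
Then the unloaded second divider: V_B = V_A × R4/(R3+R4) = 2.302 × 0.8704 = 2.004 V.

V_B ≈ 2.00 V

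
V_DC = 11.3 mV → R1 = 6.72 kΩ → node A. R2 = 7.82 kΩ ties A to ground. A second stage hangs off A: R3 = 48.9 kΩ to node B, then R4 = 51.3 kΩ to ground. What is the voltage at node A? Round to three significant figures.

Node A sees R2 in parallel with the series input of stage 2, R3 + R4 = 100.2 kΩ.
Effective lower resistance at A: R2 ‖ 100.2 = 7.254 kΩ.
V_A = 11.3 × 7.254/(6.72 + 7.254) = 5.866 mV.

V_A ≈ 5.87 mV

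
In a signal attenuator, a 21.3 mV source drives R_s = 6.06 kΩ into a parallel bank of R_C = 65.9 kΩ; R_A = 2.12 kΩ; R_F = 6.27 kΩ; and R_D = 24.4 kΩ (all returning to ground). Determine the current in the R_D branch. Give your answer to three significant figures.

I ≈ 0.169 µA

Combine the parallel branches: R_p = (1/65.9 + 1/2.12 + 1/6.27 + 1/24.4)⁻¹ = 1.455 kΩ.
V_A = 21.3 × 1.455/7.515 = 4.124 mV.
Branch current I = V_A/R_D = 4.124/24.4 = 0.1690 µA.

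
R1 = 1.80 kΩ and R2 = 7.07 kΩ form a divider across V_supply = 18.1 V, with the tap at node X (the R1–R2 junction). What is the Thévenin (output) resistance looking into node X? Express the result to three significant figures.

Zeroing V_supply shorts the top of R1 to ground, so R_th = R1 ‖ R2 = 1.435 kΩ.

R_th ≈ 1.43 kΩ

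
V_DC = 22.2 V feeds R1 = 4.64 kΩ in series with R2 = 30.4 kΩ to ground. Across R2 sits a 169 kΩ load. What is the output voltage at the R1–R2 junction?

R2 ‖ R_L = (30.4 × 169)/(30.4 + 169) = 25.77 kΩ.
Now apply the divider: V_out = 22.2 × 0.8474 = 18.81 V.
(Unloaded it would be 19.3 V; the load pulls it down.)

V_out ≈ 18.8 V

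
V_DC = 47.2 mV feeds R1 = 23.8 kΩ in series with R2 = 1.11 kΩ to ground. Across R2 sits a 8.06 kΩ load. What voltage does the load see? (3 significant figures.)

The load sits in parallel with R2, giving an effective lower resistance R2' = R2·R_L/(R2+R_L) = 0.9756 kΩ.
Voltage divider with the loaded lower leg: V_out = 47.2 × 0.9756/(23.8 + 0.9756) = 47.2 × 0.03938 = 1.859 mV.

V_out ≈ 1.86 mV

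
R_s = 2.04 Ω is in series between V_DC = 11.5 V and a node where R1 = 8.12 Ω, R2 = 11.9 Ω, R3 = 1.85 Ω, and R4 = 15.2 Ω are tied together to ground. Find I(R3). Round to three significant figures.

Parallel bank: R_p = 1/(1/8.12 + 1/11.9 + 1/1.85 + 1/15.2) = 1.229 Ω.
Node voltage V_A = V_DC · R_p/(R_s + R_p) = 11.5 × 0.3760 = 4.324 V.
Branch current I = V_A/R3 = 4.324/1.85 = 2.337 A.

I ≈ 2.34 A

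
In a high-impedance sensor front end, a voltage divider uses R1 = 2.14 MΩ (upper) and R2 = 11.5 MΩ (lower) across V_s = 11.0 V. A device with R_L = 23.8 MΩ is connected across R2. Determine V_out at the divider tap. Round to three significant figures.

V_out ≈ 8.62 V

The load sits in parallel with R2, giving an effective lower resistance R2' = R2·R_L/(R2+R_L) = 7.754 MΩ.
Now apply the divider: V_out = 11.0 × 0.7837 = 8.621 V.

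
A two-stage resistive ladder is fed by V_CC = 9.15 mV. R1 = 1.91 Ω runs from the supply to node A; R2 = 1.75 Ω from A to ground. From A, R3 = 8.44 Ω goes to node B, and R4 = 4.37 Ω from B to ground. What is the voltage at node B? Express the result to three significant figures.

Looking into the second stage from A: R3 + R4 = 12.81 Ω appears in parallel with R2.
Effective lower resistance at A: R2 ‖ 12.81 = 1.540 Ω.
V_A = 9.15 × 1.540/(1.91 + 1.540) = 4.084 mV.
Stage 2 is unloaded, so V_B = V_A · R4/(R3+R4) = 4.084 × 4.37/12.81 = 1.393 mV.

V_B ≈ 1.39 mV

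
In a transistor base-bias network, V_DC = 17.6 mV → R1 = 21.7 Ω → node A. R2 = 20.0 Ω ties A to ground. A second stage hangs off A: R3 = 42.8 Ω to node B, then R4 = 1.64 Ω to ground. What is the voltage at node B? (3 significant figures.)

Looking into the second stage from A: R3 + R4 = 44.44 Ω appears in parallel with R2.
Effective lower resistance at A: R2 ‖ 44.44 = 13.79 Ω.
So V_A = 17.6 × 0.3886 = 6.839 mV.
Stage 2 is unloaded, so V_B = V_A · R4/(R3+R4) = 6.839 × 1.64/44.44 = 0.2524 mV.

V_B ≈ 0.252 mV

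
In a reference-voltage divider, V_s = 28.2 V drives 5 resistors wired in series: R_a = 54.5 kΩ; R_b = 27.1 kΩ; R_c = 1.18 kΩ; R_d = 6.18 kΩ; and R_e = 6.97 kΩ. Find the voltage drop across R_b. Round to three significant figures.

V ≈ 7.97 V

Series total: ΣR = 54.5 + 27.1 + 1.18 + 6.18 + 6.97 = 95.93 kΩ.
V = V_s · R/ΣR = 28.2 × 0.2825 = 7.966 V.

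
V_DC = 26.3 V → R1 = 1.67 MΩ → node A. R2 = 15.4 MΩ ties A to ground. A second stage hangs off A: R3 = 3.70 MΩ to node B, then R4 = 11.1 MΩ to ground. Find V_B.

Node A sees R2 in parallel with the series input of stage 2, R3 + R4 = 14.80 MΩ.
R2 ‖ (R3+R4) = 7.547 MΩ.
So V_A = 26.3 × 0.8188 = 21.53 V.
Stage 2 is unloaded, so V_B = V_A · R4/(R3+R4) = 21.53 × 11.1/14.80 = 16.15 V.

V_B ≈ 16.2 V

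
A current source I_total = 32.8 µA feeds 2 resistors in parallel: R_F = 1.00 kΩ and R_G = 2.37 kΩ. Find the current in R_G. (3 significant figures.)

With just two branches, the current splits inversely with resistance.
I(R_G) = 32.8 × 1.00/(1.00 + 2.37) = 32.8 × 0.2967 = 9.733 µA.

I ≈ 9.73 µA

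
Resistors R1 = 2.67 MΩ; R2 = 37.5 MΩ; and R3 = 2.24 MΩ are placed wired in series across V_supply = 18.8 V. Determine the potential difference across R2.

Total series resistance ΣR = 2.67 + 37.5 + 2.24 = 42.41 MΩ.
By the voltage-divider rule, V = 18.8 × 37.50/42.41 = 16.62 V.

V ≈ 16.6 V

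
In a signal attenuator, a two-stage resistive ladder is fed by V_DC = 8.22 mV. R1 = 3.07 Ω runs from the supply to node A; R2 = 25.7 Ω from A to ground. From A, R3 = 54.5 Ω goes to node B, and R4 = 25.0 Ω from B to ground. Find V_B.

The second stage (R3 + R4 = 79.50 Ω) loads node A in parallel with R2.
Effective lower resistance at A: R2 ‖ 79.50 = 19.42 Ω.
So V_A = 8.22 × 0.8635 = 7.098 mV.
V_B = V_A × 0.3145 = 2.232 mV.

V_B ≈ 2.23 mV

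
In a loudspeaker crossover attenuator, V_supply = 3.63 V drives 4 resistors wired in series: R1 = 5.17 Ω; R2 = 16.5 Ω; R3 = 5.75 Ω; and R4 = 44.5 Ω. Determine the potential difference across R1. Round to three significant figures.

Series total: ΣR = 5.17 + 16.5 + 5.75 + 44.5 = 71.92 Ω.
Voltage divider: V = V_supply · (5.170 / 71.92) = 3.63 × 0.07189 = 0.2609 V.

V ≈ 0.261 V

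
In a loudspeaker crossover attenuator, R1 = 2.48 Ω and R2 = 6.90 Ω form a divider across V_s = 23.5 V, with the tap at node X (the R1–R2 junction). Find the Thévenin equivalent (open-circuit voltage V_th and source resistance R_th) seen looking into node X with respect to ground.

V_th ≈ 17.3 V, R_th ≈ 1.82 Ω

Open-circuit (no load on X): V_th = V_s · R2/(R1 + R2) = 23.5 × 6.90/(2.480 + 6.90) = 17.29 V.
Zeroing V_s shorts the top of R1 to ground, so R_th = R1 ‖ R2 = 1.824 Ω.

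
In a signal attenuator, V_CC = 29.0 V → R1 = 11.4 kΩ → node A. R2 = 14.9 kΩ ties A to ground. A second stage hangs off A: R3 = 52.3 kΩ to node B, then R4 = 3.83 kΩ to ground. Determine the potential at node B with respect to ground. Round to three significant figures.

V_B ≈ 1.01 V

Looking into the second stage from A: R3 + R4 = 56.13 kΩ appears in parallel with R2.
R2 ‖ (R3+R4) = 11.77 kΩ.
So V_A = 29.0 × 0.5081 = 14.73 V.
Stage 2 is unloaded, so V_B = V_A · R4/(R3+R4) = 14.73 × 3.83/56.13 = 1.005 V.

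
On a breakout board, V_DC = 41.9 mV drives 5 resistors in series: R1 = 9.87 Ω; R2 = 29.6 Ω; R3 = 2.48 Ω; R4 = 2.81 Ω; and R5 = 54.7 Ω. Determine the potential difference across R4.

V ≈ 1.18 mV

Series total: ΣR = 9.87 + 29.6 + 2.48 + 2.81 + 54.7 = 99.46 Ω.
Voltage divider: V = V_DC · (2.810 / 99.46) = 41.9 × 0.02825 = 1.184 mV.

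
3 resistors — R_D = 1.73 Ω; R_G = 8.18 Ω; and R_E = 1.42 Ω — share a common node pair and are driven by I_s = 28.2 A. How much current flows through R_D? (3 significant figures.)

ΣG = 1/1.73 + 1/8.18 + 1/1.42 = 1.405.
Current divider: I(R_D) = I_s · G_k/ΣG = 28.2 × (0.5780/1.405) = 28.2 × 0.4116 = 11.61 A.

I ≈ 11.6 A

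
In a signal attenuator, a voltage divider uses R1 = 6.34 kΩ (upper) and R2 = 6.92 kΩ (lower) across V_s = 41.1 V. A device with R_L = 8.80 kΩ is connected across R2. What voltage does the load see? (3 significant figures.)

V_out ≈ 15.6 V

The load sits in parallel with R2, giving an effective lower resistance R2' = R2·R_L/(R2+R_L) = 3.874 kΩ.
Then V_out = V_s · R2'/(R1 + R2') = 41.1 × 3.874/10.21 = 15.59 V.
(Unloaded it would be 21.4 V; the load pulls it down.)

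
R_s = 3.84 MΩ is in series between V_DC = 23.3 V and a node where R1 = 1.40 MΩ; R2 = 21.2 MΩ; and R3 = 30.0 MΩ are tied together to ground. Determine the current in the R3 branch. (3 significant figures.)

I ≈ 0.192 µA

Combine the parallel branches: R_p = (1/1.40 + 1/21.2 + 1/30.0)⁻¹ = 1.258 MΩ.
V_A = 23.3 × 1.258/5.098 = 5.750 V.
I(R3) = V_A / R3 = 5.750/30.0 = 0.1917 µA.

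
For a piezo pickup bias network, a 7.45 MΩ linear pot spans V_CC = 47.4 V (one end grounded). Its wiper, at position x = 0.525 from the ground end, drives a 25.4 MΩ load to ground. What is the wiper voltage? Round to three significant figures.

V_out ≈ 23.2 V

The pot divides into 3.539 MΩ above the wiper and 3.911 MΩ below.
Lower segment in parallel with the load: 3.911 ‖ 25.4 = 3.389 MΩ.
V_out = 47.4 × 3.389/(3.539 + 3.389) = 23.19 V.
(Unloaded: V_out = x·V_CC = 24.9 V.)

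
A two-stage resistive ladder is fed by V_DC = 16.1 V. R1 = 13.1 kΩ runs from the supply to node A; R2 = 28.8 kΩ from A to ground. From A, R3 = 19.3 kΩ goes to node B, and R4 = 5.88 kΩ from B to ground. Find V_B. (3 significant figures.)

V_B ≈ 1.90 V

The second stage (R3 + R4 = 25.18 kΩ) loads node A in parallel with R2.
Effective lower resistance at A: R2 ‖ 25.18 = 13.43 kΩ.
V_A = 16.1 × 13.43/(13.1 + 13.43) = 8.151 V.
V_B = V_A × 0.2335 = 1.904 V.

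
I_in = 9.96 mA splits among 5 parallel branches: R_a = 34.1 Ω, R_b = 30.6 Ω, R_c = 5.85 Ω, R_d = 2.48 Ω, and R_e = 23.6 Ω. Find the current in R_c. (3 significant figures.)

I ≈ 2.51 mA

Conductances: ΣG = 1/34.1 + 1/30.6 + 1/5.85 + 1/2.48 + 1/23.6 = 0.6785 (1/Ω).
By the current-divider rule, I = I_in · G_k/ΣG = 9.96 × 0.2519 = 2.509 mA.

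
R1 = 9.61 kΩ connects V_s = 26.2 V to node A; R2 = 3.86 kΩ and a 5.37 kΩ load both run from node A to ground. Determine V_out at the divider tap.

The load sits in parallel with R2, giving an effective lower resistance R2' = R2·R_L/(R2+R_L) = 2.246 kΩ.
Then V_out = V_s · R2'/(R1 + R2') = 26.2 × 2.246/11.86 = 4.963 V.

V_out ≈ 4.96 V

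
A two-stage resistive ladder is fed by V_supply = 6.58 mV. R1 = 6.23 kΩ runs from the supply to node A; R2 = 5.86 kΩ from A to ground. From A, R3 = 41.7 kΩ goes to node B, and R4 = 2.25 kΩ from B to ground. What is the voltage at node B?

Looking into the second stage from A: R3 + R4 = 43.95 kΩ appears in parallel with R2.
Effective lower resistance at A: R2 ‖ 43.95 = 5.171 kΩ.
So V_A = 6.58 × 0.4535 = 2.984 mV.
V_B = V_A × 0.05119 = 0.1528 mV.

V_B ≈ 0.153 mV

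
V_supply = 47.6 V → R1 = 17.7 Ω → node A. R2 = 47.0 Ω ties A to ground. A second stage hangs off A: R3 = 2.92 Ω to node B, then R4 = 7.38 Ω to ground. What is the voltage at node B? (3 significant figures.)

V_B ≈ 11.0 V

Looking into the second stage from A: R3 + R4 = 10.30 Ω appears in parallel with R2.
R2 ‖ (R3+R4) = 8.449 Ω.
V_A = 47.6 × 8.449/(17.7 + 8.449) = 15.38 V.
V_B = V_A × 0.7165 = 11.02 V.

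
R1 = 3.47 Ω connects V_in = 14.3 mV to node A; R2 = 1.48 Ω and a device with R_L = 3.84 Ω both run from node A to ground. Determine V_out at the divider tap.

V_out ≈ 3.37 mV

First combine the lower leg with the load: R2 ‖ R_L = 1.068 Ω.
Voltage divider with the loaded lower leg: V_out = 14.3 × 1.068/(3.47 + 1.068) = 14.3 × 0.2354 = 3.366 mV.
(Unloaded it would be 4.28 mV; the load pulls it down.)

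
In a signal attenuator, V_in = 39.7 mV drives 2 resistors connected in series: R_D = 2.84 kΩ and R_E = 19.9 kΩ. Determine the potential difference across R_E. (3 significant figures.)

V ≈ 34.7 mV

Series total: ΣR = 2.84 + 19.9 = 22.74 kΩ.
By the voltage-divider rule, V = 39.7 × 19.90/22.74 = 34.74 mV.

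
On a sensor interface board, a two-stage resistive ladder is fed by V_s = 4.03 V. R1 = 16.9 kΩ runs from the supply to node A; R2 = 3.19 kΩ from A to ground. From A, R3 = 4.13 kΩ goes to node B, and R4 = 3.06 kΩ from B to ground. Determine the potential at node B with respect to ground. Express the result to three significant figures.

Looking into the second stage from A: R3 + R4 = 7.190 kΩ appears in parallel with R2.
R2 ‖ (R3+R4) = 2.210 kΩ.
V_A = 4.03 × 2.210/(16.9 + 2.210) = 0.4660 V.
V_B = V_A × 0.4256 = 0.1983 V.

V_B ≈ 0.198 V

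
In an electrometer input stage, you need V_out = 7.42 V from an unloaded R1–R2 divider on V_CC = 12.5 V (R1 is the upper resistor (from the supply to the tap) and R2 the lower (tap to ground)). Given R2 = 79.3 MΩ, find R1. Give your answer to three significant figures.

The divider ratio is R2/(R1+R2) = 7.42/12.5 = 0.5936.
R1 = R2·(1/k − 1) = 79.3 × 0.6846 = 54.29 MΩ.

R1 ≈ 54.3 MΩ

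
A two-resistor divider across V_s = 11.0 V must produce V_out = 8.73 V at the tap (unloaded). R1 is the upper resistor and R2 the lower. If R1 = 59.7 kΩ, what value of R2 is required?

Required fraction k = V_out/V_s = 0.7936.
R2 = R1 · 0.7936/(1 − 0.7936) = 229.6 kΩ.

R2 ≈ 230 kΩ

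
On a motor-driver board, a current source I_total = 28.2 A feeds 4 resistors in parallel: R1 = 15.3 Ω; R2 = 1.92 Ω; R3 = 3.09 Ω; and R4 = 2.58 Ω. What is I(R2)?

Total conductance ΣG = 1/15.3 + 1/1.92 + 1/3.09 + 1/2.58 = 1.297 (units of 1/Ω).
Current divider: I(R2) = I_total · G_k/ΣG = 28.2 × (0.5208/1.297) = 28.2 × 0.4014 = 11.32 A.

I ≈ 11.3 A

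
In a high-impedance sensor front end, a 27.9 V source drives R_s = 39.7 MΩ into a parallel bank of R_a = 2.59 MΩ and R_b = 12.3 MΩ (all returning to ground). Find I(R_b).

Parallel bank: R_p = 1/(1/2.59 + 1/12.3) = 2.139 MΩ.
V_A by voltage divider: V_A = 27.9 × 2.139/(39.7 + 2.139) = 1.427 V.
I(R_b) = V_A / R_b = 1.427/12.3 = 0.1160 µA.

I ≈ 0.116 µA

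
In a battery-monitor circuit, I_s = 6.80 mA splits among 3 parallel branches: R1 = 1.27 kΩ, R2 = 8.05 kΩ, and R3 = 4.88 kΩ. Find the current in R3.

I ≈ 1.25 mA

Conductances: ΣG = 1/1.27 + 1/8.05 + 1/4.88 = 1.117 (1/kΩ).
Current divider: I(R3) = I_s · G_k/ΣG = 6.80 × (0.2049/1.117) = 6.80 × 0.1835 = 1.248 mA.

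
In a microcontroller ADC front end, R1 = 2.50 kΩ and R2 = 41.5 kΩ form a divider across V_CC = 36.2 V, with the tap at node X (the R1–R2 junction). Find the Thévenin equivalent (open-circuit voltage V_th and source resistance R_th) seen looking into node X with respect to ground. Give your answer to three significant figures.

V_th ≈ 34.1 V, R_th ≈ 2.36 kΩ

V_th is the unloaded tap voltage: V_CC · R2/(R1+R2) = 36.2 × 0.9432 = 34.14 V.
With V_CC suppressed (replaced by a short), R_th = R1 ‖ R2 = (2.500 × 41.5)/(2.500 + 41.5) = 2.358 kΩ.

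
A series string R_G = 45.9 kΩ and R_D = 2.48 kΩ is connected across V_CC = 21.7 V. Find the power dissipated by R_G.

Series current I = V_CC/ΣR = 21.7/48.38 = 0.4485 mA.
P(R_G) = I²·R_G = (0.4485)² × 45.9 = 9.234 mW.

P ≈ 9.23 mW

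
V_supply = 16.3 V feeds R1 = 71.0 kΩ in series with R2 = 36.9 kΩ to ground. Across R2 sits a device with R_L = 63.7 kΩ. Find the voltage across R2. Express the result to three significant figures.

The load sits in parallel with R2, giving an effective lower resistance R2' = R2·R_L/(R2+R_L) = 23.37 kΩ.
Then V_out = V_supply · R2'/(R1 + R2') = 16.3 × 23.37/94.37 = 4.036 V.

V_out ≈ 4.04 V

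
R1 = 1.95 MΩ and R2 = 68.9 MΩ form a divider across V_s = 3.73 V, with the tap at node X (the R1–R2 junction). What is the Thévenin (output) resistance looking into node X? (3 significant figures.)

R_th ≈ 1.90 MΩ

Looking into X with the source shorted: R_th = R1·R2/(R1+R2) = 1.950 × 68.9/70.85 = 1.896 MΩ.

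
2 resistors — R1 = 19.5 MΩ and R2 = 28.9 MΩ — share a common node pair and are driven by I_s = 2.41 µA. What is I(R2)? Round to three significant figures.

I ≈ 0.971 µA

For two parallel branches, I_k = I_s · (other R)/(sum of R).
I(R2) = 2.41 × 19.5/(19.5 + 28.9) = 2.41 × 0.4029 = 0.9710 µA.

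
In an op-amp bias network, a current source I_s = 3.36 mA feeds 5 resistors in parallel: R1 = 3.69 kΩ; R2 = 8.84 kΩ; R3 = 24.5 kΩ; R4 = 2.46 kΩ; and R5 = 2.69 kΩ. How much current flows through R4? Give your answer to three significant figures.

Total conductance ΣG = 1/3.69 + 1/8.84 + 1/24.5 + 1/2.46 + 1/2.69 = 1.203 (units of 1/kΩ).
By the current-divider rule, I = I_s · G_k/ΣG = 3.36 × 0.3379 = 1.135 mA.

I ≈ 1.14 mA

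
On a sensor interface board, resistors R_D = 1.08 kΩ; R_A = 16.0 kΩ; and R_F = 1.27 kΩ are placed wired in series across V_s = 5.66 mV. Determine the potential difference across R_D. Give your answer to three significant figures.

V ≈ 0.333 mV

ΣR = 1.08 + 16.0 + 1.27 = 18.35 kΩ.
By the voltage-divider rule, V = 5.66 × 1.080/18.35 = 0.3331 mV.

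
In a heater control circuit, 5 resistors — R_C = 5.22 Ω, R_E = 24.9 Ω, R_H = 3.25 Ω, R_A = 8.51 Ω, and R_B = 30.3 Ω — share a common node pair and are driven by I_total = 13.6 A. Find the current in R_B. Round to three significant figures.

Conductances: ΣG = 1/5.22 + 1/24.9 + 1/3.25 + 1/8.51 + 1/30.3 = 0.6899 (1/Ω).
By the current-divider rule, I = I_total · G_k/ΣG = 13.6 × 0.04784 = 0.6506 A.

I ≈ 0.651 A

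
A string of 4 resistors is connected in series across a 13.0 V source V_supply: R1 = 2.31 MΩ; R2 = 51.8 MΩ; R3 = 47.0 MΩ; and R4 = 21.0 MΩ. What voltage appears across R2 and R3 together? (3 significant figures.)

Series total: ΣR = 2.31 + 51.8 + 47.0 + 21.0 = 122.1 MΩ.
R_{R2..R3} = 51.8 + 47.0 = 98.80 MΩ.
By the voltage-divider rule, V = 13.0 × 98.80/122.1 = 10.52 V.

V ≈ 10.5 V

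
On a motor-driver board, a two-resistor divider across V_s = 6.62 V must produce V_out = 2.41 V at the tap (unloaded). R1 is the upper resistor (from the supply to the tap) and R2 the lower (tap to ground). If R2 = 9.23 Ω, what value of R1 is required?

The divider ratio is R2/(R1+R2) = 2.41/6.62 = 0.3640.
So R1 = R2 · (V_s/V_out − 1) = 9.23 × (6.62/2.41 − 1) = 9.23 × 1.747 = 16.12 Ω.

R1 ≈ 16.1 Ω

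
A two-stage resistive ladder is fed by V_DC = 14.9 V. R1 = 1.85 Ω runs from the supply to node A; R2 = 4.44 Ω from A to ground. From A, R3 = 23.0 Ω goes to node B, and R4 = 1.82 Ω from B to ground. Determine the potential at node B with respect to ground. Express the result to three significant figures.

V_B ≈ 0.733 V

Node A sees R2 in parallel with the series input of stage 2, R3 + R4 = 24.82 Ω.
R2 ‖ (R3+R4) = 3.766 Ω.
First divider: V_A = V_DC · 3.766/(1.85 + 3.766) = 9.992 V.
Then the unloaded second divider: V_B = V_A × R4/(R3+R4) = 9.992 × 0.07333 = 0.7327 V.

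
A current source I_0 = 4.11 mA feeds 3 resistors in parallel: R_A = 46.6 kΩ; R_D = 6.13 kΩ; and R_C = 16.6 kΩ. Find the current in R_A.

I ≈ 0.360 mA

Conductances: ΣG = 1/46.6 + 1/6.13 + 1/16.6 = 0.2448 (1/kΩ).
By the current-divider rule, I = I_0 · G_k/ΣG = 4.11 × 0.08765 = 0.3602 mA.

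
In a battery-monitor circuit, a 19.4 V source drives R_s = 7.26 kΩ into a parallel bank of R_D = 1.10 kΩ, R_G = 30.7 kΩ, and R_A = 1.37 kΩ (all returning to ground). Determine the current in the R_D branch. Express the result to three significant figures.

I ≈ 1.34 mA

Equivalent of the parallel group: R_p = 0.5982 kΩ.
V_A by voltage divider: V_A = 19.4 × 0.5982/(7.26 + 0.5982) = 1.477 V.
Branch current I = V_A/R_D = 1.477/1.10 = 1.343 mA.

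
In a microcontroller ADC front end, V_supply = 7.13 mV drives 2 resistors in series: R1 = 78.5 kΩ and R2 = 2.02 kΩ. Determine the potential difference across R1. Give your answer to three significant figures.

V ≈ 6.95 mV

ΣR = 78.5 + 2.02 = 80.52 kΩ.
Voltage divider: V = V_supply · (78.50 / 80.52) = 7.13 × 0.9749 = 6.951 mV.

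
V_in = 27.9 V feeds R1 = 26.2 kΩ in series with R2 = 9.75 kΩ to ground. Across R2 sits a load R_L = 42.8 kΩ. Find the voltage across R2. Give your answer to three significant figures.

V_out ≈ 6.49 V

First combine the lower leg with the load: R2 ‖ R_L = 7.941 kΩ.
Voltage divider with the loaded lower leg: V_out = 27.9 × 7.941/(26.2 + 7.941) = 27.9 × 0.2326 = 6.489 V.
(Unloaded it would be 7.57 V; the load pulls it down.)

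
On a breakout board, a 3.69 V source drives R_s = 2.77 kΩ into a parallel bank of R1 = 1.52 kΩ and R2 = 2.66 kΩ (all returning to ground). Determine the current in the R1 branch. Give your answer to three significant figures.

Parallel bank: R_p = 1/(1/1.52 + 1/2.66) = 0.9673 kΩ.
V_A by voltage divider: V_A = 3.69 × 0.9673/(2.77 + 0.9673) = 0.9550 V.
I(R1) = V_A / R1 = 0.9550/1.52 = 0.6283 mA.
(Equivalently: I_total = 0.9874 mA, then current-divider fraction G_k/ΣG = 0.6364.)

I ≈ 0.628 mA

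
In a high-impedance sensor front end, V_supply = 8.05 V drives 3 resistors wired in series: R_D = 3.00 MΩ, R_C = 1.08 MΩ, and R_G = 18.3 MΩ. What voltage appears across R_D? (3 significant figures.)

V ≈ 1.08 V

Total series resistance ΣR = 3.00 + 1.08 + 18.3 = 22.38 MΩ.
By the voltage-divider rule, V = 8.05 × 3.000/22.38 = 1.079 V.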